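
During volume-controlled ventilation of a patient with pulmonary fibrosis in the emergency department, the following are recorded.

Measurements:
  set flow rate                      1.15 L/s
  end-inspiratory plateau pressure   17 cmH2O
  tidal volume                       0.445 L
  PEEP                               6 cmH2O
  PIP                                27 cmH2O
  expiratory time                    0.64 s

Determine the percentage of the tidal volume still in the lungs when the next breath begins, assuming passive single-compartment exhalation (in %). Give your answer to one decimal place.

R = (PIP − Pplat)/V̇ = (27 − 17) / 1.15 = 10.0/1.15 = 8.696 cmH2O·s/L.
C = Vt/(Pplat − PEEP) = 445.0 / (17 − 6) = 445.0/11.0 = 40.455 mL/cmH2O.
τ = R × C = 8.696 × 0.04046 L/cmH2O = 0.3518 s.
Fraction remaining at end-expiration = e^(−Te/τ) = e^(−0.64/0.3518) = 0.1622 → 16.22%.

16.2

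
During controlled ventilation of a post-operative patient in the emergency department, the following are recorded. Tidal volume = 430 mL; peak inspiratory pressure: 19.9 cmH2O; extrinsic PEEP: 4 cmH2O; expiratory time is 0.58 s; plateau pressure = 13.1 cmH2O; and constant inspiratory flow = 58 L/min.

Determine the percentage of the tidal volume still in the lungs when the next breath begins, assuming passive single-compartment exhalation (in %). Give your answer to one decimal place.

17.5

Flow: 58 L/min ÷ 60 = 0.9667 L/s.
R = (PIP − Pplat)/V̇ = (19.9 − 13.1) / 0.9667 = 6.8/0.9667 = 7.034 cmH2O·s/L.
C = Vt/(Pplat − PEEP) = 430.0 / (13.1 − 4) = 430.0/9.1 = 47.253 mL/cmH2O.
τ = R × C = 7.034 × 0.04725 L/cmH2O = 0.3324 s.
Fraction remaining at end-expiration = e^(−Te/τ) = e^(−0.58/0.3324) = 0.1747 → 17.47%.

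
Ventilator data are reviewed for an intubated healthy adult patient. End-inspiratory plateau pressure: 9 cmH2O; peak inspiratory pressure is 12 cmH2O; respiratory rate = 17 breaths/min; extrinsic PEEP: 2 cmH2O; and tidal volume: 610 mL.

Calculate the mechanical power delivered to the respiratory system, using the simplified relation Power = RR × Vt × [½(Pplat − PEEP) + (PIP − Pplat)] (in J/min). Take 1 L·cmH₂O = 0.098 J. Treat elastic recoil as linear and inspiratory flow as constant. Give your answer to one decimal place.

Per-breath work = Vt × [½(Pplat−PEEP) + (PIP−Pplat)] = 0.610 × [0.5×7.0 + 3.0] = 0.610 × 6.5 = 3.965 L·cmH2O.
Power = 17 × 3.965 = 67.405 L·cmH2O/min.
× 0.098 J/(L·cmH2O) → 6.606 J/min.

6.6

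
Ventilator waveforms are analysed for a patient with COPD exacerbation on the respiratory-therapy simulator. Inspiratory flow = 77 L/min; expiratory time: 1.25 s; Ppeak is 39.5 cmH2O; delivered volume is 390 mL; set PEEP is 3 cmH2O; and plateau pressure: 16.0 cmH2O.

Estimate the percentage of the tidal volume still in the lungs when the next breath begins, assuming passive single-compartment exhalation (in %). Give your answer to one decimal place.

10.3

Flow: 77 L/min ÷ 60 = 1.2833 L/s.
R = (PIP − Pplat)/V̇ = (39.5 − 16.0) / 1.2833 = 23.5/1.2833 = 18.312 cmH2O·s/L.
C = Vt/(Pplat − PEEP) = 390.0 / (16.0 − 3) = 390.0/13.0 = 30.0 mL/cmH2O.
τ = R × C = 18.312 × 0.03 L/cmH2O = 0.5494 s.
Fraction remaining at end-expiration = e^(−Te/τ) = e^(−1.25/0.5494) = 0.1028 → 10.28%.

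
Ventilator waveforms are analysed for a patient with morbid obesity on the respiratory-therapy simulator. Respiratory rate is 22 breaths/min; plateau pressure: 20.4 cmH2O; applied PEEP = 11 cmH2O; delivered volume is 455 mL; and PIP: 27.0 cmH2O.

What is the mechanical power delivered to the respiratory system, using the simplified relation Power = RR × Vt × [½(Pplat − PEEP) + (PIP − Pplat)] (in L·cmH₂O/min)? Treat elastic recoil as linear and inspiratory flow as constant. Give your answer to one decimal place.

113.1

Per-breath work = Vt × [½(Pplat−PEEP) + (PIP−Pplat)] = 0.455 × [0.5×9.4 + 6.6] = 0.455 × 11.3 = 5.142 L·cmH2O.
Power = 22 × 5.142 = 113.12 L·cmH2O/min.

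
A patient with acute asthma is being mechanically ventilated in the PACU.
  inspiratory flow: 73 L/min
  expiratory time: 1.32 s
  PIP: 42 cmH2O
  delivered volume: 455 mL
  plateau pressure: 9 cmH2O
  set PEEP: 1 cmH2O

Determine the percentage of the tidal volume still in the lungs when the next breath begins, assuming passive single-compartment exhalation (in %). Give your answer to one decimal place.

Flow: 73 L/min ÷ 60 = 1.2167 L/s.
R = (PIP − Pplat)/V̇ = (42 − 9) / 1.2167 = 33.0/1.2167 = 27.123 cmH2O·s/L.
C = Vt/(Pplat − PEEP) = 455.0 / (9 − 1) = 455.0/8.0 = 56.875 mL/cmH2O.
τ = R × C = 27.123 × 0.05688 L/cmH2O = 1.543 s.
Fraction remaining at end-expiration = e^(−Te/τ) = e^(−1.32/1.543) = 0.4251 → 42.51%.

42.5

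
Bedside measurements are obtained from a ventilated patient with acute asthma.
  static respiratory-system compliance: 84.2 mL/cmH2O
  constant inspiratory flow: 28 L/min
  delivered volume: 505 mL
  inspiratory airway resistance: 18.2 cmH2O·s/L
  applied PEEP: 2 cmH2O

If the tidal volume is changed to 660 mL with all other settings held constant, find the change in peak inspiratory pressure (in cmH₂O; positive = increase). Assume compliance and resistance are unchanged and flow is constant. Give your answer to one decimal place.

PIP = Vt/C + R·V̇ + PEEP (constant-flow equation of motion).
Only the elastic term changes: ΔPIP = ΔVt / C = (660 − 505) / 84.2 = 1.841 cmH2O.

1.8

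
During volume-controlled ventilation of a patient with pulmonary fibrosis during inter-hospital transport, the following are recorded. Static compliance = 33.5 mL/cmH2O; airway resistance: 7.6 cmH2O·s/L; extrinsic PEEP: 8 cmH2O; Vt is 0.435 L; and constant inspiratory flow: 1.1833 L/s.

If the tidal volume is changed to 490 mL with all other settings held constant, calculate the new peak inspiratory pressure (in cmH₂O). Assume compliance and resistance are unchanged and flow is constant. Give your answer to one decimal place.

31.6

PIP = Vt/C + R·V̇ + PEEP (constant-flow equation of motion).
Only the elastic term changes: ΔPIP = ΔVt / C = (490 − 435) / 33.5 = 1.642 cmH2O.
Original PIP = 435/33.5 + 7.6×1.1833 + 8 = 29.978 cmH2O; new PIP = 29.978 + (1.642) = 31.62 cmH2O.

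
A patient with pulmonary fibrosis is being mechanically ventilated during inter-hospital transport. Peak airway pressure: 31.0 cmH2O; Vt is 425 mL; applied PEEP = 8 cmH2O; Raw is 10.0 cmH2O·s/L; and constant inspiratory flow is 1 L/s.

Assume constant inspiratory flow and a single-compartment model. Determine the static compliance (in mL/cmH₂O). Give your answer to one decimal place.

Equation of motion (constant flow): PIP = Vt/C + R·V̇ + PEEP.
Vt/C = PIP − R·V̇ − PEEP = 31.0 − 10.0×1 − 8 = 31.0 − 10.0 − 8 = 13.0 cmH2O.
C = Vt / 13.0 = 425 / 13.0 = 32.692 mL/cmH2O.

32.7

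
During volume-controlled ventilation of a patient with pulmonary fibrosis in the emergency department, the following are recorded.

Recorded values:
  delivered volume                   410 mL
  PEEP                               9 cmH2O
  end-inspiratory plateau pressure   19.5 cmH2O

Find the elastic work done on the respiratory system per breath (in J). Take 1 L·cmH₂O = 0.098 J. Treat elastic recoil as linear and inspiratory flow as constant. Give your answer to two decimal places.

Elastic work ≈ ½ × (Pplat − PEEP) × Vt = 0.5 × (19.5 − 9) × 0.410 L = 0.5 × 10.5 × 0.410 = 2.153 L·cmH2O.
× 0.098 J/(L·cmH2O) → 0.211 J.

0.21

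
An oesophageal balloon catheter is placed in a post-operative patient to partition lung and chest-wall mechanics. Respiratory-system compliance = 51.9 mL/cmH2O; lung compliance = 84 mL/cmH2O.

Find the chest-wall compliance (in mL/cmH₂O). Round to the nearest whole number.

136

1/Ccw = 1/Crs − 1/CL.
1/Ccw = 1/51.9 − 1/84 = 0.007363.
Ccw = 135.81 mL/cmH2O.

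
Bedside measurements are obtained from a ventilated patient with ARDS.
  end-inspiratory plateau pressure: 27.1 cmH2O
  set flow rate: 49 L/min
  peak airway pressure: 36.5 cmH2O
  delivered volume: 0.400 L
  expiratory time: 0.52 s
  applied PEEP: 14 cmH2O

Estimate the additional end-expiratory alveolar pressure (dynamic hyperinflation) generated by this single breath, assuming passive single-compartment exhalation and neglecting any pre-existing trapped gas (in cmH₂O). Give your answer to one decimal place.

Flow: 49 L/min ÷ 60 = 0.8167 L/s.
R = (PIP − Pplat)/V̇ = (36.5 − 27.1) / 0.8167 = 9.4/0.8167 = 11.51 cmH2O·s/L.
C = Vt/(Pplat − PEEP) = 400.0 / (27.1 − 14) = 400.0/13.1 = 30.534 mL/cmH2O.
τ = R × C = 11.51 × 0.03053 L/cmH2O = 0.3514 s.
Fraction remaining = e^(−Te/τ) = e^(−0.52/0.3514) = 0.2277; trapped volume = 400.0 × 0.2277 = 91.08 mL.
Additional alveolar pressure from trapping ≈ V_trapped / C = 91.08 / 30.534 = 2.983 cmH2O.

3.0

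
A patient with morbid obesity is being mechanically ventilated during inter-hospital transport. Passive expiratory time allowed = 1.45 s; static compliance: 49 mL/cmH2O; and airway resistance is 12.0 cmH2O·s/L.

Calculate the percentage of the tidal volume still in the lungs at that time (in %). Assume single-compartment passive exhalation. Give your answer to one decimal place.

8.5

τ = R × C = 12.0 × 49 mL/cmH2O = 12.0 × 0.049 L/cmH2O = 0.588 s.
Passive exhalation: V(t)/V₀ = e^(−t/τ) = e^(−1.45/0.588) = 0.08493.
Fraction remaining = 0.08493 → 8.493%.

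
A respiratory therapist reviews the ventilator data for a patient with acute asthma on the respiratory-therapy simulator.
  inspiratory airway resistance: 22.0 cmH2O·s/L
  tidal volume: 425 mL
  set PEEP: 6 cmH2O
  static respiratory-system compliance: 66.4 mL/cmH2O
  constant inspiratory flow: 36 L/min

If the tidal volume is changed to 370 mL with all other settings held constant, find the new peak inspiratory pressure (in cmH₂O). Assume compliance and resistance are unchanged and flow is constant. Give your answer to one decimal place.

Flow: 36 L/min ÷ 60 = 0.6 L/s.
PIP = Vt/C + R·V̇ + PEEP (constant-flow equation of motion).
Only the elastic term changes: ΔPIP = ΔVt / C = (370 − 425) / 66.4 = -0.8283 cmH2O.
Original PIP = 425/66.4 + 22.0×0.6 + 6 = 25.601 cmH2O; new PIP = 25.601 + (-0.8283) = 24.773 cmH2O.

24.8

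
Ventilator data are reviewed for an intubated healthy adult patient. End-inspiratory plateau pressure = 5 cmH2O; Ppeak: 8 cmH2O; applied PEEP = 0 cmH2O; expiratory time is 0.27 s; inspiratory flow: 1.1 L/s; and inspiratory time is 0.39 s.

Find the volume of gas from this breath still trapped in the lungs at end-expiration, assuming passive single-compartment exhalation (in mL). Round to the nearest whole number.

135

Vt = flow × Ti = 1.1 L/s × 0.39 s × 1000 mL/L = 429.0 mL.
R = (PIP − Pplat)/V̇ = (8 − 5) / 1.1 = 3.0/1.1 = 2.727 cmH2O·s/L.
C = Vt/(Pplat − PEEP) = 429.0 / (5 − 0) = 429.0/5.0 = 85.8 mL/cmH2O.
τ = R × C = 2.727 × 0.0858 L/cmH2O = 0.234 s.
Fraction remaining = e^(−Te/τ) = e^(−0.27/0.234) = 0.3154.
Trapped volume = 429.0 × 0.3154 = 135.31 mL.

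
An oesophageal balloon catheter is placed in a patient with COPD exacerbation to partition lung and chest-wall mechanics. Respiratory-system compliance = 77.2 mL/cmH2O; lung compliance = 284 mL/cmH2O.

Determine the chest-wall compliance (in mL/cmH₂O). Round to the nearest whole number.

106

1/Ccw = 1/Crs − 1/CL.
1/Ccw = 1/77.2 − 1/284 = 0.009432.
Ccw = 106.02 mL/cmH2O.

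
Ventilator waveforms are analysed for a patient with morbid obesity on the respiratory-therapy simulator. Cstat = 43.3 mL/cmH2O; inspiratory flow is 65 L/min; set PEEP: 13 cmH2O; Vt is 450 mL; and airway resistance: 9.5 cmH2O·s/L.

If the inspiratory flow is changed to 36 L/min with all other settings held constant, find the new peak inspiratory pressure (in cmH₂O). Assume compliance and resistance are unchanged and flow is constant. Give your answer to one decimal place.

Flow: 65 L/min ÷ 60 = 1.0833 L/s.
New flow: 36 L/min ÷ 60 = 0.6 L/s.
PIP = Vt/C + R·V̇ + PEEP (constant-flow equation of motion).
Only the resistive term changes: ΔPIP = R × ΔV̇ = 9.5 × (0.6 − 1.0833) = 9.5 × -0.4833 = -4.591 cmH2O.
Original PIP = 450/43.3 + 9.5×1.0833 + 13 = 33.684 cmH2O; new PIP = 33.684 + (-4.591) = 29.093 cmH2O.

29.1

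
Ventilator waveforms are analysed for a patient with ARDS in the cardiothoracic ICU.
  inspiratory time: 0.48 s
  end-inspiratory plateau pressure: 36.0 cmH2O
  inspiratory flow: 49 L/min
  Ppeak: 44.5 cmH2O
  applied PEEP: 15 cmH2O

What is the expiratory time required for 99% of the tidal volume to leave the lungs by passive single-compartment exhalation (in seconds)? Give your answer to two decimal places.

0.89

Flow: 49 L/min ÷ 60 = 0.8167 L/s.
Vt = flow × Ti = 0.8167 L/s × 0.48 s × 1000 mL/L = 392.02 mL.
R = (PIP − Pplat)/V̇ = (44.5 − 36.0) / 0.8167 = 8.5/0.8167 = 10.408 cmH2O·s/L.
C = Vt/(Pplat − PEEP) = 392.02 / (36.0 − 15) = 392.02/21.0 = 18.668 mL/cmH2O.
τ = R × C = 10.408 × 0.01867 L/cmH2O = 0.1943 s.
t = −τ·ln(1 − 0.99) = −0.1943·ln(0.01) = 0.8948 s.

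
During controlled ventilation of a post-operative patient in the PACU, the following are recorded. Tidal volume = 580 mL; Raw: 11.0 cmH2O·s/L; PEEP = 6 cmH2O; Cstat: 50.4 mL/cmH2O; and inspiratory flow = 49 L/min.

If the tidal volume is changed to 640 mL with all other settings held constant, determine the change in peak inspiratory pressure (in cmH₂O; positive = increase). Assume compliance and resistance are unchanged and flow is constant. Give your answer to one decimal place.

1.2

PIP = Vt/C + R·V̇ + PEEP (constant-flow equation of motion).
Only the elastic term changes: ΔPIP = ΔVt / C = (640 − 580) / 50.4 = 1.19 cmH2O.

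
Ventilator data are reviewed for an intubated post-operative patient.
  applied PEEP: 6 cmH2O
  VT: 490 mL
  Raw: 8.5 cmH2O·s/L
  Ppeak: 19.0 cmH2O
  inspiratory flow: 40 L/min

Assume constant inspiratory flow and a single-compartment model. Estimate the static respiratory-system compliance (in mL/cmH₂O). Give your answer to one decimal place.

Flow: 40 L/min ÷ 60 = 0.6667 L/s.
Equation of motion (constant flow): PIP = Vt/C + R·V̇ + PEEP.
Vt/C = PIP − R·V̇ − PEEP = 19.0 − 8.5×0.6667 − 6 = 19.0 − 5.667 − 6 = 7.333 cmH2O.
C = Vt / 7.333 = 490 / 7.333 = 66.821 mL/cmH2O.

66.8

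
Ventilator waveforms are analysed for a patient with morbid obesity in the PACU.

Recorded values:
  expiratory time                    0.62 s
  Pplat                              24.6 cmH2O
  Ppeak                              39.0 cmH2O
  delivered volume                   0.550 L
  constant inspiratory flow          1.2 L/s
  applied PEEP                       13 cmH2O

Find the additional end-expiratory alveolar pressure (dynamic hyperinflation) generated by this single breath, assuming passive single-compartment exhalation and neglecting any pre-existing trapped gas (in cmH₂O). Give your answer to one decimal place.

R = (PIP − Pplat)/V̇ = (39.0 − 24.6) / 1.2 = 14.4/1.2 = 12.0 cmH2O·s/L.
C = Vt/(Pplat − PEEP) = 550.0 / (24.6 − 13) = 550.0/11.6 = 47.414 mL/cmH2O.
τ = R × C = 12.0 × 0.04741 L/cmH2O = 0.5689 s.
Fraction remaining = e^(−Te/τ) = e^(−0.62/0.5689) = 0.3363; trapped volume = 550.0 × 0.3363 = 184.97 mL.
Additional alveolar pressure from trapping ≈ V_trapped / C = 184.97 / 47.414 = 3.901 cmH2O.

3.9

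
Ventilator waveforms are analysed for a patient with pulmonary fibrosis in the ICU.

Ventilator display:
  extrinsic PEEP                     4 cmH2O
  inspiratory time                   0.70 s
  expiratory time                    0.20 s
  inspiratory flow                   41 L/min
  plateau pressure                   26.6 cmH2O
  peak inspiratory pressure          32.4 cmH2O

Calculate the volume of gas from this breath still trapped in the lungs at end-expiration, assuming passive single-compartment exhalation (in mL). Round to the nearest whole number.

Flow: 41 L/min ÷ 60 = 0.6833 L/s.
Vt = flow × Ti = 0.6833 L/s × 0.70 s × 1000 mL/L = 478.31 mL.
R = (PIP − Pplat)/V̇ = (32.4 − 26.6) / 0.6833 = 5.8/0.6833 = 8.488 cmH2O·s/L.
C = Vt/(Pplat − PEEP) = 478.31 / (26.6 − 4) = 478.31/22.6 = 21.164 mL/cmH2O.
τ = R × C = 8.488 × 0.02116 L/cmH2O = 0.1796 s.
Fraction remaining = e^(−Te/τ) = e^(−0.20/0.1796) = 0.3284.
Trapped volume = 478.31 × 0.3284 = 157.08 mL.

157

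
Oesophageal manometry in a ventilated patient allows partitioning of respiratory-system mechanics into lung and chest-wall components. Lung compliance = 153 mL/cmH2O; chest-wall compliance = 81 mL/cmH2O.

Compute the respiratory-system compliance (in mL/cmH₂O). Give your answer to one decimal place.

Lung and chest wall are elastances in series: 1/Crs = 1/CL + 1/Ccw.
1/Crs = 1/153 + 1/81 = 0.01888.
Crs = 52.966 mL/cmH2O.

53.0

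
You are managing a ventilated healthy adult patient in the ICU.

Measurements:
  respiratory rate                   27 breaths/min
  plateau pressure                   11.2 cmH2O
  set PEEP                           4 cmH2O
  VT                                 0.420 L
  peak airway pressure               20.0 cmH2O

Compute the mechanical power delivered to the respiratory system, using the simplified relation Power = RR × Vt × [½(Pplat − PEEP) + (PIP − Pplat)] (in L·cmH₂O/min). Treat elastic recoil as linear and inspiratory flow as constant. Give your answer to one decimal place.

140.6

Per-breath work = Vt × [½(Pplat−PEEP) + (PIP−Pplat)] = 0.420 × [0.5×7.2 + 8.8] = 0.420 × 12.4 = 5.208 L·cmH2O.
Power = 27 × 5.208 = 140.62 L·cmH2O/min.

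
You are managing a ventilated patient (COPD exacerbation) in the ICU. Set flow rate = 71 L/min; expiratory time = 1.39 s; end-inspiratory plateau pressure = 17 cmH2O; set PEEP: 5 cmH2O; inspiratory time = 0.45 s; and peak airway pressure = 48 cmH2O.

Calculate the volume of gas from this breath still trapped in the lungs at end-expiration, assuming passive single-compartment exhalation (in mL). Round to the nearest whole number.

161

Flow: 71 L/min ÷ 60 = 1.1833 L/s.
Vt = flow × Ti = 1.1833 L/s × 0.45 s × 1000 mL/L = 532.49 mL.
R = (PIP − Pplat)/V̇ = (48 − 17) / 1.1833 = 31.0/1.1833 = 26.198 cmH2O·s/L.
C = Vt/(Pplat − PEEP) = 532.49 / (17 − 5) = 532.49/12.0 = 44.374 mL/cmH2O.
τ = R × C = 26.198 × 0.04437 L/cmH2O = 1.162 s.
Fraction remaining = e^(−Te/τ) = e^(−1.39/1.162) = 0.3023.
Trapped volume = 532.49 × 0.3023 = 160.97 mL.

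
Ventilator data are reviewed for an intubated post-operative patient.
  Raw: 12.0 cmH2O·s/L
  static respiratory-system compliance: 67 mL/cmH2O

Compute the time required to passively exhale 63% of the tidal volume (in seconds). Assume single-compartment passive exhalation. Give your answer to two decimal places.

τ = R × C = 12.0 × 67 mL/cmH2O = 12.0 × 0.067 L/cmH2O = 0.804 s.
Exhaled fraction f = 1 − e^(−t/τ) → t = −τ·ln(1 − f) = −0.804·ln(0.37) = 0.7994 s.

0.80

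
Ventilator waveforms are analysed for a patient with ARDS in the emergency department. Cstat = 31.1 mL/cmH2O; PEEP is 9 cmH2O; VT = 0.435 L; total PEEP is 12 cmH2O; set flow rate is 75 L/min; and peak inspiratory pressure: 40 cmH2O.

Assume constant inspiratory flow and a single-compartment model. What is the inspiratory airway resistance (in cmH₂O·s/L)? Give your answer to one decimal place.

11.2

Flow: 75 L/min ÷ 60 = 1.25 L/s.
Total PEEP = 12 cmH2O (set 9 + intrinsic 3); this is the baseline alveolar pressure.
Equation of motion (constant flow): PIP = Vt/C + R·V̇ + PEEP.
R·V̇ = PIP − Vt/C − PEEP = 40 − 435/31.1 − 12 = 40 − 13.987 − 12 = 14.013 cmH2O.
R = 14.013 / 1.25 = 11.21 cmH2O·s/L.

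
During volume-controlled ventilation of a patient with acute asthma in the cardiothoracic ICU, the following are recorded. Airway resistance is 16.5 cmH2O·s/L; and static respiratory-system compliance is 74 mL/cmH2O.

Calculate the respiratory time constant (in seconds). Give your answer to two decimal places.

τ = R × C = 16.5 × 74 mL/cmH2O = 16.5 × 0.074 L/cmH2O = 1.221 s.

1.22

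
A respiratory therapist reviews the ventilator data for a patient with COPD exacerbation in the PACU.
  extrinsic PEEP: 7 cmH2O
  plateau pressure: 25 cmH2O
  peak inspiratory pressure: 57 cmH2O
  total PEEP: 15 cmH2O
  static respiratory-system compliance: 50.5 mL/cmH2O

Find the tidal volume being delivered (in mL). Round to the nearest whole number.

505

End-expiratory occlusion gives total PEEP = 15 cmH2O (intrinsic PEEP = 15 − 7 = 8). Use total PEEP for the elastic gradient.
Vt = Cstat × (Pplat − PEEPtotal) = 50.5 × (25 − 15) = 50.5 × 10.0 = 505.0 mL.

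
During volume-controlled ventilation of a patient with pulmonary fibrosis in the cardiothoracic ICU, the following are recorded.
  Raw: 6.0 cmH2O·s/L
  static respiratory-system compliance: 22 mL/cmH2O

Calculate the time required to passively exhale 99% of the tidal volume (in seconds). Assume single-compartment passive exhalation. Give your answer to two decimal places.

τ = R × C = 6.0 × 22 mL/cmH2O = 6.0 × 0.022 L/cmH2O = 0.132 s.
Exhaled fraction f = 1 − e^(−t/τ) → t = −τ·ln(1 − f) = −0.132·ln(0.01) = 0.6079 s.

0.61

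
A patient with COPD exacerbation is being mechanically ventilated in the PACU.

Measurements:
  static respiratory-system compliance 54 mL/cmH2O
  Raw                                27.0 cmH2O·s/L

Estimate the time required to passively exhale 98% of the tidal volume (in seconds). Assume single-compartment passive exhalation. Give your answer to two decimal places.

τ = R × C = 27.0 × 54 mL/cmH2O = 27.0 × 0.054 L/cmH2O = 1.458 s.
Exhaled fraction f = 1 − e^(−t/τ) → t = −τ·ln(1 − f) = −1.458·ln(0.02) = 5.704 s.

5.70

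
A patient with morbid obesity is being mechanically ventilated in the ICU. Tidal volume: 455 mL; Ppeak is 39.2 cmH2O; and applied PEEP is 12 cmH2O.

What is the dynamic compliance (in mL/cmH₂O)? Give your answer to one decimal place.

Dynamic compliance = Vt / (PIP − PEEP) = 455 / (39.2 − 12) = 455 / 27.2 = 16.728 mL/cmH2O.

16.7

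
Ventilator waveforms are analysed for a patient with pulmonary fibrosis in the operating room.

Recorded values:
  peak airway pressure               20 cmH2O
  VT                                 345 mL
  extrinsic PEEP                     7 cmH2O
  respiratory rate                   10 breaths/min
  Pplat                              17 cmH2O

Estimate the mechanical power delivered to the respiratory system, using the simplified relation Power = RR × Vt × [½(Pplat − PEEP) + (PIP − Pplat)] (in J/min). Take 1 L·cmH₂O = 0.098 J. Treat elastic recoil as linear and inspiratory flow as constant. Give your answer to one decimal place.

2.7

Per-breath work = Vt × [½(Pplat−PEEP) + (PIP−Pplat)] = 0.345 × [0.5×10.0 + 3.0] = 0.345 × 8.0 = 2.76 L·cmH2O.
Power = 10 × 2.76 = 27.6 L·cmH2O/min.
× 0.098 J/(L·cmH2O) → 2.705 J/min.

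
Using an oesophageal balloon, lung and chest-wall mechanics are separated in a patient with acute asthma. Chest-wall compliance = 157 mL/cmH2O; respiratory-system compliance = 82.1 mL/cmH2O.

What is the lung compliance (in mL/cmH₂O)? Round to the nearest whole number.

172

1/CL = 1/Crs − 1/Ccw.
1/CL = 1/82.1 − 1/157 = 0.005811.
CL = 172.09 mL/cmH2O.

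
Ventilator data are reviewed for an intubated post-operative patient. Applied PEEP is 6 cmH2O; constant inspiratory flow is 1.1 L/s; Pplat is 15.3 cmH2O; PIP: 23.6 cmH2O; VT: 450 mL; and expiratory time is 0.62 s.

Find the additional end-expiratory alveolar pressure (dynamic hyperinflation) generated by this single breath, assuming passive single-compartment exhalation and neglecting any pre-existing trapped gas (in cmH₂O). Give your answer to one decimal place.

1.7

R = (PIP − Pplat)/V̇ = (23.6 − 15.3) / 1.1 = 8.3/1.1 = 7.545 cmH2O·s/L.
C = Vt/(Pplat − PEEP) = 450.0 / (15.3 − 6) = 450.0/9.3 = 48.387 mL/cmH2O.
τ = R × C = 7.545 × 0.04839 L/cmH2O = 0.3651 s.
Fraction remaining = e^(−Te/τ) = e^(−0.62/0.3651) = 0.183; trapped volume = 450.0 × 0.183 = 82.35 mL.
Additional alveolar pressure from trapping ≈ V_trapped / C = 82.35 / 48.387 = 1.702 cmH2O.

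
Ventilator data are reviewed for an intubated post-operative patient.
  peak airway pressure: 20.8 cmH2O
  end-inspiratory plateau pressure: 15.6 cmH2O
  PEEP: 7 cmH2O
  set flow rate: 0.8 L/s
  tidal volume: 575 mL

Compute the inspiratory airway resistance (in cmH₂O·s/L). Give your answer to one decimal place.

6.5

Raw = (PIP − Pplat) / flow = (20.8 − 15.6) / 0.8 = 5.2 / 0.8 = 6.5 cmH2O·s/L.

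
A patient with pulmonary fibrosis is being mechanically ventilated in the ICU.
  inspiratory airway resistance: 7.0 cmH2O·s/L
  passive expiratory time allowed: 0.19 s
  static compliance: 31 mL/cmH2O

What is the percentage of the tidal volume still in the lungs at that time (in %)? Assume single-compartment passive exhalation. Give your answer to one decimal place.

41.7

τ = R × C = 7.0 × 31 mL/cmH2O = 7.0 × 0.031 L/cmH2O = 0.217 s.
Passive exhalation: V(t)/V₀ = e^(−t/τ) = e^(−0.19/0.217) = 0.4166.
Fraction remaining = 0.4166 → 41.66%.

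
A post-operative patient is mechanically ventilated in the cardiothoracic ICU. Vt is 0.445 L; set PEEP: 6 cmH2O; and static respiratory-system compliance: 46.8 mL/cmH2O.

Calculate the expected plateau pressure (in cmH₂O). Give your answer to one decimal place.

Pplat = PEEP + Vt / Cstat = 6 + 445 / 46.8 = 6 + 9.509 = 15.509 cmH2O.

15.5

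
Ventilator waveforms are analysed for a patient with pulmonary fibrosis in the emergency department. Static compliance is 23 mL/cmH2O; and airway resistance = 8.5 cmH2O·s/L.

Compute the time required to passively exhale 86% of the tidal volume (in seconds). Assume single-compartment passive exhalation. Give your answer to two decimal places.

τ = R × C = 8.5 × 23 mL/cmH2O = 8.5 × 0.023 L/cmH2O = 0.1955 s.
Exhaled fraction f = 1 − e^(−t/τ) → t = −τ·ln(1 − f) = −0.1955·ln(0.14) = 0.3844 s.

0.38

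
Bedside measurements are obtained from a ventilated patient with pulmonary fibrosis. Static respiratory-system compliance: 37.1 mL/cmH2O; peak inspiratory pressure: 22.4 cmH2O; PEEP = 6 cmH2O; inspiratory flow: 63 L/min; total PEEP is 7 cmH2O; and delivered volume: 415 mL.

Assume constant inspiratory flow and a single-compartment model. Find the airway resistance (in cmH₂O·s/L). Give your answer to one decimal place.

4.0

Flow: 63 L/min ÷ 60 = 1.05 L/s.
Total PEEP = 7 cmH2O (set 6 + intrinsic 1); this is the baseline alveolar pressure.
Equation of motion (constant flow): PIP = Vt/C + R·V̇ + PEEP.
R·V̇ = PIP − Vt/C − PEEP = 22.4 − 415/37.1 − 7 = 22.4 − 11.186 − 7 = 4.214 cmH2O.
R = 4.214 / 1.05 = 4.013 cmH2O·s/L.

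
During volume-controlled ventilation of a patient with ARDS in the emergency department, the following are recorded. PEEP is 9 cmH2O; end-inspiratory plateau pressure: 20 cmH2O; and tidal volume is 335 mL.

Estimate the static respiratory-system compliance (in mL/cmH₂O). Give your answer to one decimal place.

30.5

Cstat = Vt / (Pplat − PEEP) = 335 / (20 − 9) = 335 / 11.0 = 30.455 mL/cmH2O.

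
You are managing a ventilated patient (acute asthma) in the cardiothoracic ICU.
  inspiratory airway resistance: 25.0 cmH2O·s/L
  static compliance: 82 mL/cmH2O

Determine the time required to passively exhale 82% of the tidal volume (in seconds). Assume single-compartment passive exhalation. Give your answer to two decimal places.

τ = R × C = 25.0 × 82 mL/cmH2O = 25.0 × 0.082 L/cmH2O = 2.05 s.
Exhaled fraction f = 1 − e^(−t/τ) → t = −τ·ln(1 − f) = −2.05·ln(0.18) = 3.515 s.

3.52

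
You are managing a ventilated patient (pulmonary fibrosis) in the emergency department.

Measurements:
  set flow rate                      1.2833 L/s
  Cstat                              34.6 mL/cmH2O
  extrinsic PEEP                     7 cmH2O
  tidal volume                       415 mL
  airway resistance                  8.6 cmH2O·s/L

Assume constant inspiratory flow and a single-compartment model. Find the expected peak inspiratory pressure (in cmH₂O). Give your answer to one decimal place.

30.0

Equation of motion (constant flow): PIP = Vt/C + R·V̇ + PEEP.
PIP = 415/34.6 + 8.6×1.2833 + 7 = 11.994 + 11.036 + 7 = 30.03 cmH2O.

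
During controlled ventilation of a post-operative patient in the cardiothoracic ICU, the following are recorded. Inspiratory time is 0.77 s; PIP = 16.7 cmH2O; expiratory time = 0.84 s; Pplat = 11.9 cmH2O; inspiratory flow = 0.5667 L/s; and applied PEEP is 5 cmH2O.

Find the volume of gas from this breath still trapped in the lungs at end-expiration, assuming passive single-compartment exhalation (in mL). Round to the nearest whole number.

Vt = flow × Ti = 0.5667 L/s × 0.77 s × 1000 mL/L = 436.36 mL.
R = (PIP − Pplat)/V̇ = (16.7 − 11.9) / 0.5667 = 4.8/0.5667 = 8.47 cmH2O·s/L.
C = Vt/(Pplat − PEEP) = 436.36 / (11.9 − 5) = 436.36/6.9 = 63.241 mL/cmH2O.
τ = R × C = 8.47 × 0.06324 L/cmH2O = 0.5356 s.
Fraction remaining = e^(−Te/τ) = e^(−0.84/0.5356) = 0.2084.
Trapped volume = 436.36 × 0.2084 = 90.937 mL.

91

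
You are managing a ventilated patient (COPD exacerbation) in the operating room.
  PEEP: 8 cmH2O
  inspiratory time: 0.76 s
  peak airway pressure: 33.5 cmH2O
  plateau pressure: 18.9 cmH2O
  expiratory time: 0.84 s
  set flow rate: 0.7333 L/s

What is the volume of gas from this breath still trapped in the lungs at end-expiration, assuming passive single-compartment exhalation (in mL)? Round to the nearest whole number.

Vt = flow × Ti = 0.7333 L/s × 0.76 s × 1000 mL/L = 557.31 mL.
R = (PIP − Pplat)/V̇ = (33.5 − 18.9) / 0.7333 = 14.6/0.7333 = 19.91 cmH2O·s/L.
C = Vt/(Pplat − PEEP) = 557.31 / (18.9 − 8) = 557.31/10.9 = 51.129 mL/cmH2O.
τ = R × C = 19.91 × 0.05113 L/cmH2O = 1.018 s.
Fraction remaining = e^(−Te/τ) = e^(−0.84/1.018) = 0.4382.
Trapped volume = 557.31 × 0.4382 = 244.21 mL.

244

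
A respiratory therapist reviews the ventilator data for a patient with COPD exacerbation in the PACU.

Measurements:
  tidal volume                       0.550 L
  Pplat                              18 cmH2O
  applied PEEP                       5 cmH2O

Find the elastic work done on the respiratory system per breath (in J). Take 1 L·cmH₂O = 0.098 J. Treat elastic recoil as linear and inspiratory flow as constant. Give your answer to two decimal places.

0.35

Elastic work ≈ ½ × (Pplat − PEEP) × Vt = 0.5 × (18 − 5) × 0.550 L = 0.5 × 13.0 × 0.550 = 3.575 L·cmH2O.
× 0.098 J/(L·cmH2O) → 0.3504 J.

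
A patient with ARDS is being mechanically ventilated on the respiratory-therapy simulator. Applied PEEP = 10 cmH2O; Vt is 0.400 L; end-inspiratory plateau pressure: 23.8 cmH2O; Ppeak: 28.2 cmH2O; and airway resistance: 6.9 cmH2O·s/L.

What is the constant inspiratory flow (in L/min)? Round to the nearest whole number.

38

flow = (PIP − Pplat) / Raw = (28.2 − 23.8) / 6.9 = 0.6377 L/s × 60 = 38.262 L/min.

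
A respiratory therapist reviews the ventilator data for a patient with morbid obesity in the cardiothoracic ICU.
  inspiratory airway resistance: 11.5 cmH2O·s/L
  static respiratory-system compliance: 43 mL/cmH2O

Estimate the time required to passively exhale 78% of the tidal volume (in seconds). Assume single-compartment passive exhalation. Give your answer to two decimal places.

0.75

τ = R × C = 11.5 × 43 mL/cmH2O = 11.5 × 0.043 L/cmH2O = 0.4945 s.
Exhaled fraction f = 1 − e^(−t/τ) → t = −τ·ln(1 − f) = −0.4945·ln(0.22) = 0.7487 s.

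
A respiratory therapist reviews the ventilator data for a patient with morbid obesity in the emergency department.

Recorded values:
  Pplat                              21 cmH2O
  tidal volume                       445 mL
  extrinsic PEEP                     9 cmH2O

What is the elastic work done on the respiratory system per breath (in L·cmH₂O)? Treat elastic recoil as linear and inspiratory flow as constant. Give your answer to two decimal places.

Elastic work ≈ ½ × (Pplat − PEEP) × Vt = 0.5 × (21 − 9) × 0.445 L = 0.5 × 12.0 × 0.445 = 2.67 L·cmH2O.

2.67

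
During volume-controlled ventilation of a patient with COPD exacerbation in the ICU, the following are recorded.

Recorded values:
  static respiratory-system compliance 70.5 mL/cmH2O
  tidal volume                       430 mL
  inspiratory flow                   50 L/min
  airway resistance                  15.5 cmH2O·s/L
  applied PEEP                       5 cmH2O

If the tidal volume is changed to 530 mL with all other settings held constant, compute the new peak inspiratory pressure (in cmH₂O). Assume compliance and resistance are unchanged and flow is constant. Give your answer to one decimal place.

Flow: 50 L/min ÷ 60 = 0.8333 L/s.
PIP = Vt/C + R·V̇ + PEEP (constant-flow equation of motion).
Only the elastic term changes: ΔPIP = ΔVt / C = (530 − 430) / 70.5 = 1.418 cmH2O.
Original PIP = 430/70.5 + 15.5×0.8333 + 5 = 24.015 cmH2O; new PIP = 24.015 + (1.418) = 25.433 cmH2O.

25.4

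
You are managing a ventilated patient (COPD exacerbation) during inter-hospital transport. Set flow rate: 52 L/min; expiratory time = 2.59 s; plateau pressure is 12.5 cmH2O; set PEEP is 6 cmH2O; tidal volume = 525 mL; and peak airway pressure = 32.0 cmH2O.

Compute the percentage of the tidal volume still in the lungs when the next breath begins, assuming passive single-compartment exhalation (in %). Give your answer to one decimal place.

Flow: 52 L/min ÷ 60 = 0.8667 L/s.
R = (PIP − Pplat)/V̇ = (32.0 − 12.5) / 0.8667 = 19.5/0.8667 = 22.499 cmH2O·s/L.
C = Vt/(Pplat − PEEP) = 525.0 / (12.5 − 6) = 525.0/6.5 = 80.769 mL/cmH2O.
τ = R × C = 22.499 × 0.08077 L/cmH2O = 1.817 s.
Fraction remaining at end-expiration = e^(−Te/τ) = e^(−2.59/1.817) = 0.2404 → 24.04%.

24.0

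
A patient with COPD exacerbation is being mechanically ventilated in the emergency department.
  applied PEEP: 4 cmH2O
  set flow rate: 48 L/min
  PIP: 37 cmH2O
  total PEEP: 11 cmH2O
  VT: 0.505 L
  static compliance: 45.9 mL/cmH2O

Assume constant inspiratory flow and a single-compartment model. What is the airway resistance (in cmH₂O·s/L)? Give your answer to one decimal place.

Flow: 48 L/min ÷ 60 = 0.8 L/s.
Total PEEP = 11 cmH2O (set 4 + intrinsic 7); this is the baseline alveolar pressure.
Equation of motion (constant flow): PIP = Vt/C + R·V̇ + PEEP.
R·V̇ = PIP − Vt/C − PEEP = 37 − 505/45.9 − 11 = 37 − 11.002 − 11 = 14.998 cmH2O.
R = 14.998 / 0.8 = 18.748 cmH2O·s/L.

18.7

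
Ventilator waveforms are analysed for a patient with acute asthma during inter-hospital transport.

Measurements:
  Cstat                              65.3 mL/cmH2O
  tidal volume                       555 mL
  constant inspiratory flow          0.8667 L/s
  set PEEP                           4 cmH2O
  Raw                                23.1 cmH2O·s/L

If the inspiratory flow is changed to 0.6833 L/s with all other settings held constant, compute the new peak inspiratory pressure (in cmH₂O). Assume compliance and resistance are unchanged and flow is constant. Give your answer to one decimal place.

28.3

PIP = Vt/C + R·V̇ + PEEP (constant-flow equation of motion).
Only the resistive term changes: ΔPIP = R × ΔV̇ = 23.1 × (0.6833 − 0.8667) = 23.1 × -0.1834 = -4.237 cmH2O.
Original PIP = 555/65.3 + 23.1×0.8667 + 4 = 32.52 cmH2O; new PIP = 32.52 + (-4.237) = 28.283 cmH2O.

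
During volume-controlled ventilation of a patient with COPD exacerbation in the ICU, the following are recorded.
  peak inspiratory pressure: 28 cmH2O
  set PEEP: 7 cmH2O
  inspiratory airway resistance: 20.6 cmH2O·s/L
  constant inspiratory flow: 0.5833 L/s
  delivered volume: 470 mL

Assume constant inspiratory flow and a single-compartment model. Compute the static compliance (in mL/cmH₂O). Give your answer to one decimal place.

Equation of motion (constant flow): PIP = Vt/C + R·V̇ + PEEP.
Vt/C = PIP − R·V̇ − PEEP = 28 − 20.6×0.5833 − 7 = 28 − 12.016 − 7 = 8.984 cmH2O.
C = Vt / 8.984 = 470 / 8.984 = 52.315 mL/cmH2O.

52.3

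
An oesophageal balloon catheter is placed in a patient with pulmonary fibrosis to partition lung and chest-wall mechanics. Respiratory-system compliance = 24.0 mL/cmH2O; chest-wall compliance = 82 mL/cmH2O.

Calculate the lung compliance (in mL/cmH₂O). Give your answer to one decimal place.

33.9

1/CL = 1/Crs − 1/Ccw.
1/CL = 1/24.0 − 1/82 = 0.02947.
CL = 33.933 mL/cmH2O.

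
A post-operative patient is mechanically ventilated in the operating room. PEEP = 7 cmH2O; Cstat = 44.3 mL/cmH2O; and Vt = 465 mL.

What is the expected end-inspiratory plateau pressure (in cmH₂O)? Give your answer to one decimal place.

17.5

Pplat = PEEP + Vt / Cstat = 7 + 465 / 44.3 = 7 + 10.497 = 17.497 cmH2O.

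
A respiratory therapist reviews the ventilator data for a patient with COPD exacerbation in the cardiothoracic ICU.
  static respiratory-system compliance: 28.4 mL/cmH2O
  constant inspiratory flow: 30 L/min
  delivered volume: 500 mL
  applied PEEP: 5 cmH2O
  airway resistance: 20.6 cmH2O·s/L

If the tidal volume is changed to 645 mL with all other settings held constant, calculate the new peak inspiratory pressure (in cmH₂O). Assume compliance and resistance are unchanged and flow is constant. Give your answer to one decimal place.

Flow: 30 L/min ÷ 60 = 0.5 L/s.
PIP = Vt/C + R·V̇ + PEEP (constant-flow equation of motion).
Only the elastic term changes: ΔPIP = ΔVt / C = (645 − 500) / 28.4 = 5.106 cmH2O.
Original PIP = 500/28.4 + 20.6×0.5 + 5 = 32.906 cmH2O; new PIP = 32.906 + (5.106) = 38.012 cmH2O.

38.0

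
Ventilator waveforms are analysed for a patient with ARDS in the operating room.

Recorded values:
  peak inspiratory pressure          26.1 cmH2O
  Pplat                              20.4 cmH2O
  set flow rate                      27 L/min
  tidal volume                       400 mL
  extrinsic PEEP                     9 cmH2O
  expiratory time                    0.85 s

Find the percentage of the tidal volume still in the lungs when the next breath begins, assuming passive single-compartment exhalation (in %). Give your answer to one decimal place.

Flow: 27 L/min ÷ 60 = 0.45 L/s.
R = (PIP − Pplat)/V̇ = (26.1 − 20.4) / 0.45 = 5.7/0.45 = 12.667 cmH2O·s/L.
C = Vt/(Pplat − PEEP) = 400.0 / (20.4 − 9) = 400.0/11.4 = 35.088 mL/cmH2O.
τ = R × C = 12.667 × 0.03509 L/cmH2O = 0.4445 s.
Fraction remaining at end-expiration = e^(−Te/τ) = e^(−0.85/0.4445) = 0.1477 → 14.77%.

14.8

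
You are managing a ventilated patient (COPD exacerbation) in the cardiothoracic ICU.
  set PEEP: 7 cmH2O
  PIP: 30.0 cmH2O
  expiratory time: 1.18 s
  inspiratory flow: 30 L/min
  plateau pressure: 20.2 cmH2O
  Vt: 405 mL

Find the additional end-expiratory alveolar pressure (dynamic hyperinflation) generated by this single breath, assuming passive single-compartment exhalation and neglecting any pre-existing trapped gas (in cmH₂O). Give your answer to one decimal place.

1.9

Flow: 30 L/min ÷ 60 = 0.5 L/s.
R = (PIP − Pplat)/V̇ = (30.0 − 20.2) / 0.5 = 9.8/0.5 = 19.6 cmH2O·s/L.
C = Vt/(Pplat − PEEP) = 405.0 / (20.2 − 7) = 405.0/13.2 = 30.682 mL/cmH2O.
τ = R × C = 19.6 × 0.03068 L/cmH2O = 0.6013 s.
Fraction remaining = e^(−Te/τ) = e^(−1.18/0.6013) = 0.1405; trapped volume = 405.0 × 0.1405 = 56.903 mL.
Additional alveolar pressure from trapping ≈ V_trapped / C = 56.903 / 30.682 = 1.855 cmH2O.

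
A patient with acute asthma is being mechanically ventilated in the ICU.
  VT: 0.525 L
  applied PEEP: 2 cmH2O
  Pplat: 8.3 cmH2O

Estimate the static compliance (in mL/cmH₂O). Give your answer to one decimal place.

Cstat = Vt / (Pplat − PEEP) = 525 / (8.3 − 2) = 525 / 6.3 = 83.333 mL/cmH2O.

83.3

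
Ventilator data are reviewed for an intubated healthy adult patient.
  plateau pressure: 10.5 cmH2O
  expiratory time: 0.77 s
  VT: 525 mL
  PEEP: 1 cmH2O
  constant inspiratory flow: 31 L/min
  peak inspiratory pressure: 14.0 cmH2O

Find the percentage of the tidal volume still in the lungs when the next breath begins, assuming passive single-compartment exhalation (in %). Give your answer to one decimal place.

12.8

Flow: 31 L/min ÷ 60 = 0.5167 L/s.
R = (PIP − Pplat)/V̇ = (14.0 − 10.5) / 0.5167 = 3.5/0.5167 = 6.774 cmH2O·s/L.
C = Vt/(Pplat − PEEP) = 525.0 / (10.5 − 1) = 525.0/9.5 = 55.263 mL/cmH2O.
τ = R × C = 6.774 × 0.05526 L/cmH2O = 0.3743 s.
Fraction remaining at end-expiration = e^(−Te/τ) = e^(−0.77/0.3743) = 0.1278 → 12.78%.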